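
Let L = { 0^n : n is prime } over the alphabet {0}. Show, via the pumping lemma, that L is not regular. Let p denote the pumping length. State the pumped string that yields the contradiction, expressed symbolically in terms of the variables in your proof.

Suppose for contradiction that L is regular, and let p be the pumping length.
Let q be a prime with q ≥ p+2 (infinitely many primes exist), and take w = 0^q ∈ L with |w| = q ≥ p.
By the pumping lemma, w = xyz with |xy| ≤ p and |y| ≥ 1.
Then y = 0^k for some k with 1 ≤ k ≤ p.
Since 1 ≤ k ≤ p, |xz| = q-k. Pump with i = q+1: |xy^{q+1}z| = (q-k)+(q+1)k = q+qk = q(1+k), which is composite (both factors ≥ 2). So xy^{q+1}z = 0^{q(1+k)} ∉ L.
Contradiction. Therefore L is not regular.

0^{q(1+k)}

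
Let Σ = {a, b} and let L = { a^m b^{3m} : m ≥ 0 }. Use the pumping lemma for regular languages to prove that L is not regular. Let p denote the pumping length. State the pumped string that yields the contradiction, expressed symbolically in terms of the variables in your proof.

a^{p+k} b^{3p}

Assume L is regular. Let p be the pumping length given by the pumping lemma.
Choose w = a^p b^{3p}, which is in L with |w| = 4p ≥ p.
Write w = xyz as guaranteed by the lemma, with |xy| ≤ p and y is nonempty.
Since the first p symbols of w are all a's and |xy| ≤ p, y lies entirely in the leading a-block: y = a^k for some k with 1 ≤ k ≤ p.
Pump with i = 2: xy^2z = a^{p+k} b^{3p}. For this to lie in L we would need 3p = 3(p+k), which forces k = 0. But k ≥ 1, so xy^2z ∉ L.
This contradicts the pumping lemma, so L is not regular.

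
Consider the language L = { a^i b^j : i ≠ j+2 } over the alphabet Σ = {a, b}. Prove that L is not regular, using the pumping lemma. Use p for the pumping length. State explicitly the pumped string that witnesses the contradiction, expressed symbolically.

Toward a contradiction, assume L is regular with pumping length p.
Choose w = a^p b^{p+p!-2}. Since p ≠ (p+p!-2)+2 = p+p!, w ∈ L; and |w| ≥ p.
Write w = xyz as guaranteed by the lemma, with |xy| ≤ p and y is nonempty.
The first p characters of w are a's, so xy (and hence y) consists only of a's. Write y = a^k, 1 ≤ k ≤ p.
Since 1 ≤ k ≤ p, k divides p!; set t = 1 + p!/k. Then xy^t z has p + (p!/k)·k = p + p! copies of a. Now the a-count is p+p! and (b-count)+2 = (p+p!-2)+2 = p+p!, so i ≠ j+2 fails. So xy^t z = a^{p+p!} b^{p+p!-2} ∉ L.
Contradiction. Therefore L is not regular.

a^{p+p!} b^{p+p!-2}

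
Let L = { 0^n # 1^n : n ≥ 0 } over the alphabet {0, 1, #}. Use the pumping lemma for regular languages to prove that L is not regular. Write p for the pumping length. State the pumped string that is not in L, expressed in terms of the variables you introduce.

Assume L is regular; let p be its pumping constant.
Take w = 0^p # 1^p ∈ L with |w| = 2p+1 ≥ p.
Write w = xyz as guaranteed by the lemma, with |xy| ≤ p and |y| > 0.
Because |xy| ≤ p and w begins with p copies of 0, we have y = 0^k with 1 ≤ k ≤ p.
Pump with i = 2: xy^2z = 0^{p+k} # 1^p, which would require p+k = p. But k ≥ 1, so xy^2z ∉ L.
This contradicts the pumping lemma, so L is not regular.

0^{p+k} # 1^p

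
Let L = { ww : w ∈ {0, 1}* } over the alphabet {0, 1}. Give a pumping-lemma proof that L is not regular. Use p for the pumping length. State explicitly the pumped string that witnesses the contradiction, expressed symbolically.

Suppose for contradiction that L is regular, and let p be the pumping length.
Take w = 0^p 1^p 0^p 1^p = uu where u = 0^p1^p; then w ∈ L and |w| = 4p ≥ p.
The pumping lemma gives a decomposition w = xyz where |xy| ≤ p and |y| > 0.
Because |xy| ≤ p and w begins with p copies of 0, we have y = 0^k with 1 ≤ k ≤ p.
Pump with i = 2: xy^2z = 0^{p+k} 1^p 0^p 1^p, of length 4p+k. Suppose this equals vv. The string starts with 0 and ends with 1, so v does too; thus the boundary between the two copies of v is a 1→0 transition. There is exactly one such transition, at position 2p+k, so |v| = 2p+k and |vv| = 4p+2k ≠ 4p+k since k ≥ 1. So xy^2z ∉ L.
Contradiction. Therefore L is not regular.

0^{p+k} 1^p 0^p 1^p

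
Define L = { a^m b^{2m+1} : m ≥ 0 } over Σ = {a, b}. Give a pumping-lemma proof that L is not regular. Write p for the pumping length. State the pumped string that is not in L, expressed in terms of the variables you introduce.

Toward a contradiction, assume L is regular with pumping length p.
Let w = a^p b^{2p+1} ∈ L; note |w| = 3p+1 ≥ p.
By the pumping lemma, w = xyz with |xy| ≤ p and |y| > 0.
Because |xy| ≤ p and w begins with p copies of a, we have y = a^k with 1 ≤ k ≤ p.
Pump with i = 2: xy^2z = a^{p+k} b^{2p+1}. For this to lie in L we would need 2p+1 = 2(p+k)+1, which forces k = 0. But k ≥ 1, so xy^2z ∉ L.
This is a contradiction; hence L is not regular.

a^{p+k} b^{2p+1}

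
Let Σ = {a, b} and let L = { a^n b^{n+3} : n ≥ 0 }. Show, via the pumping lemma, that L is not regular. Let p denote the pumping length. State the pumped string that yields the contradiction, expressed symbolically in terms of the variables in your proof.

Toward a contradiction, assume L is regular with pumping length p.
Take w = a^p b^{p+3}. Then w ∈ L and |w| = 2p+3 ≥ p.
Write w = xyz as guaranteed by the lemma, with |xy| ≤ p and |y| ≥ 1.
Since the first p symbols of w are all a's and |xy| ≤ p, y lies entirely in the leading a-block: y = a^k for some k with 1 ≤ k ≤ p.
Pump with i = 2: xy^2z = a^{p+k} b^{p+3}. For this to lie in L we would need p+3 = (p+k)+3, which forces k = 0. But k ≥ 1, so xy^2z ∉ L.
This is a contradiction; hence L is not regular.

a^{p+k} b^{p+3}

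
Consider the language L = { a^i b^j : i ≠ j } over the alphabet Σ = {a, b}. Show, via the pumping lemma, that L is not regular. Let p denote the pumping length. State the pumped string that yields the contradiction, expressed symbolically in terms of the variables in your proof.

a^{p+p!} b^{p+p!}

Assume L is regular; let p be its pumping constant.
Choose w = a^p b^{p+p!}. Since p ≠ p+p!, w ∈ L; and |w| ≥ p.
By the pumping lemma, w = xyz with |xy| ≤ p and |y| > 0.
The first p characters of w are a's, so xy (and hence y) consists only of a's. Write y = a^k, 1 ≤ k ≤ p.
Since 1 ≤ k ≤ p, k divides p!; set t = 1 + p!/k. Then xy^t z has p + (p!/k)·k = p + p! copies of a. Now the a-count equals the b-count, so i ≠ j fails. So xy^t z = a^{p+p!} b^{p+p!} ∉ L.
Contradiction. Therefore L is not regular.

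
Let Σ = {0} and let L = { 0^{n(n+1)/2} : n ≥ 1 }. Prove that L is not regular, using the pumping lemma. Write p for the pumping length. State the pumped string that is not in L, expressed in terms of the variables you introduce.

Assume L is regular; let p be its pumping constant.
Take w = 0^{p(p+1)/2} ∈ L with |w| = p(p+1)/2 ≥ p.
The pumping lemma gives a decomposition w = xyz where |xy| ≤ p and y is nonempty.
Then y = 0^k for some k with 1 ≤ k ≤ p.
Pump with i = 2: xy^2z = 0^{p(p+1)/2+k}. Since 1 ≤ k ≤ p, p(p+1)/2 < p(p+1)/2+k ≤ p(p+1)/2+p < (p+1)(p+2)/2, so p(p+1)/2+k is strictly between consecutive triangular numbers. So xy^2z ∉ L.
This is a contradiction; hence L is not regular.

0^{p(p+1)/2+k}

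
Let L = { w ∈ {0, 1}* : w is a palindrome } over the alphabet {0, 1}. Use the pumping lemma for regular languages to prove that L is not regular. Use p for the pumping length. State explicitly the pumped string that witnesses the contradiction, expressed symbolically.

Suppose for contradiction that L is regular, and let p be the pumping length.
Take w = 0^p 1 0^p, a palindrome of length 2p+1 ≥ p.
By the pumping lemma, w = xyz with |xy| ≤ p and y is nonempty.
Since the first p symbols of w are all 0's and |xy| ≤ p, y lies entirely in the leading 0-block: y = 0^k for some k with 1 ≤ k ≤ p.
Pump with i = 2: xy^2z = 0^{p+k} 1 0^p. Its reverse is 0^p 1 0^{p+k}, which differs from xy^2z since k ≥ 1. So xy^2z is not a palindrome and xy^2z ∉ L.
Contradiction. Therefore L is not regular.

0^{p+k} 1 0^p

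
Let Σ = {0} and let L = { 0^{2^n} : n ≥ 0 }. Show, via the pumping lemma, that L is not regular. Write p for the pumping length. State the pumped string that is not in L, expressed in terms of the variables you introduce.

Assume L is regular. Let p be the pumping length given by the pumping lemma.
Take w = 0^{2^p} ∈ L with |w| = 2^p ≥ p.
By the pumping lemma, w = xyz with |xy| ≤ p and |y| > 0.
Then y = 0^k for some k with 1 ≤ k ≤ p.
Pump with i = 2: xy^2z = 0^{2^p+k}. Since 1 ≤ k ≤ p < 2^p, we have 2^p < 2^p+k < 2^{p+1}, so 2^p+k is not a power of 2. So xy^2z ∉ L.
This contradicts the pumping lemma, so L is not regular.

0^{2^p+k}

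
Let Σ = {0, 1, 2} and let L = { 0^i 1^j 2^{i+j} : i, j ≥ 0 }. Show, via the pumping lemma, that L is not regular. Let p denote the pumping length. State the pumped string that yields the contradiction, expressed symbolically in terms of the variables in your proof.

Suppose for contradiction that L is regular, and let p be the pumping length.
Take w = 0^p 1^p 2^{2p} ∈ L (with i=j=p, i+j=2p), |w| = 4p ≥ p.
Write w = xyz as guaranteed by the lemma, with |xy| ≤ p and y is nonempty.
Since the first p symbols of w are all 0's and |xy| ≤ p, y lies entirely in the leading 0-block: y = 0^k for some k with 1 ≤ k ≤ p.
Consider xy^2z = 0^{p+k} 1^p 2^{2p}. Now the 0- and 1-counts sum to 2p+k, but the 2-count is 2p ≠ 2p+k. So xy^2z ∉ L.
This is a contradiction; hence L is not regular.

0^{p+k} 1^p 2^{2p}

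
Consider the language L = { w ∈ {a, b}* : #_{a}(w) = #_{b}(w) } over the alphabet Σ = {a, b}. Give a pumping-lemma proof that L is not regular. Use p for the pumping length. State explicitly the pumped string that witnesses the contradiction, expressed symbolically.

a^{p+k} b^p

Assume L is regular. Let p be the pumping length given by the pumping lemma.
Choose w = a^p b^p ∈ L with |w| = 2p ≥ p.
Write w = xyz as guaranteed by the lemma, with |xy| ≤ p and y is nonempty.
Because |xy| ≤ p and w begins with p copies of a, we have y = a^k with 1 ≤ k ≤ p.
Pump with i = 2: xy^2z = a^{p+k} b^p has p+k occurrences of a but only p of b. Since k ≥ 1 the counts differ, so xy^2z ∉ L.
Contradiction. Therefore L is not regular.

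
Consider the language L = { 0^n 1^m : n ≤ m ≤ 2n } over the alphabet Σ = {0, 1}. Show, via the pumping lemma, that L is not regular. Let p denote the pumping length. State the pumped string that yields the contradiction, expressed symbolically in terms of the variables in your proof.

0^{p+k} 1^p

Toward a contradiction, assume L is regular with pumping length p.
Take w = 0^p 1^p ∈ L (since p ≤ p ≤ 2p), with |w| = 2p ≥ p.
Write w = xyz as guaranteed by the lemma, with |xy| ≤ p and |y| > 0.
The first p characters of w are 0's, so xy (and hence y) consists only of 0's. Write y = 0^k, 1 ≤ k ≤ p.
Pump with i = 2: xy^2z = 0^{p+k} 1^p. Now n = p+k > p = m, so the condition n ≤ m fails. Thus xy^2z ∉ L.
Contradiction. Therefore L is not regular.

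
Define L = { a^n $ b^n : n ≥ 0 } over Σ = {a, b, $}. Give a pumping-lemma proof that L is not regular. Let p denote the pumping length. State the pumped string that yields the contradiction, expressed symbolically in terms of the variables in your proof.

Toward a contradiction, assume L is regular with pumping length p.
Take w = a^p $ b^p ∈ L with |w| = 2p+1 ≥ p.
Write w = xyz as guaranteed by the lemma, with |xy| ≤ p and |y| > 0.
Since the first p symbols of w are all a's and |xy| ≤ p, y lies entirely in the leading a-block: y = a^k for some k with 1 ≤ k ≤ p.
Pump with i = 2: xy^2z = a^{p+k} $ b^p, which would require p+k = p. But k ≥ 1, so xy^2z ∉ L.
This is a contradiction; hence L is not regular.

a^{p+k} $ b^p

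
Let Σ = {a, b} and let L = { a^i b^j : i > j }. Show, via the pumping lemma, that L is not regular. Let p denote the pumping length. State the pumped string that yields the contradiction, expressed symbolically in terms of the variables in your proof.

Assume L is regular; let p be its pumping constant.
Choose w = a^{p+1} b^p ∈ L, with |w| = 2p+1 ≥ p.
Write w = xyz as guaranteed by the lemma, with |xy| ≤ p and |y| > 0.
Because |xy| ≤ p and w begins with p copies of a, we have y = a^k with 1 ≤ k ≤ p.
Consider xy^0z = xz = a^{p+1-k} b^p. Since k ≥ 1, the a-count p+1-k is at most p, so i > j fails; thus xz ∉ L.
This contradicts the pumping lemma, so L is not regular.

a^{p+1-k} b^p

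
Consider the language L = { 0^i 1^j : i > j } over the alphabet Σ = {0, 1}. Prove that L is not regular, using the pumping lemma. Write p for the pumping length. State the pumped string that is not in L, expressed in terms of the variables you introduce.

0^{p+1-k} 1^p

Suppose for contradiction that L is regular, and let p be the pumping length.
Choose w = 0^{p+1} 1^p ∈ L, with |w| = 2p+1 ≥ p.
The pumping lemma gives a decomposition w = xyz where |xy| ≤ p and |y| ≥ 1.
Since the first p symbols of w are all 0's and |xy| ≤ p, y lies entirely in the leading 0-block: y = 0^k for some k with 1 ≤ k ≤ p.
Consider xy^0z = xz = 0^{p+1-k} 1^p. Since k ≥ 1, the 0-count p+1-k is at most p, so i > j fails; thus xz ∉ L.
This contradicts the pumping lemma, so L is not regular.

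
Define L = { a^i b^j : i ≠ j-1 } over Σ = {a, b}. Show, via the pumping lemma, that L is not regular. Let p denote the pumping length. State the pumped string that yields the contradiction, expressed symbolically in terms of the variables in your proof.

Assume L is regular. Let p be the pumping length given by the pumping lemma.
Choose w = a^p b^{p+p!+1}. Since p ≠ (p+p!+1)-1 = p+p!, w ∈ L; and |w| ≥ p.
The pumping lemma gives a decomposition w = xyz where |xy| ≤ p and y is nonempty.
Because |xy| ≤ p and w begins with p copies of a, we have y = a^k with 1 ≤ k ≤ p.
Since 1 ≤ k ≤ p, k divides p!; set t = 1 + p!/k. Then xy^t z has p + (p!/k)·k = p + p! copies of a. Now the a-count is p+p! and (b-count)-1 = (p+p!+1)-1 = p+p!, so i ≠ j-1 fails. So xy^t z = a^{p+p!} b^{p+p!+1} ∉ L.
This contradicts the pumping lemma, so L is not regular.

a^{p+p!} b^{p+p!+1}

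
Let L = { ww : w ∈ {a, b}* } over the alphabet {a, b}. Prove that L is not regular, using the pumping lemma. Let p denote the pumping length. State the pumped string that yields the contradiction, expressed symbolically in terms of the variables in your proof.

a^{p+k} b^p a^p b^p

Toward a contradiction, assume L is regular with pumping length p.
Take w = a^p b^p a^p b^p = uu where u = a^pb^p; then w ∈ L and |w| = 4p ≥ p.
The pumping lemma gives a decomposition w = xyz where |xy| ≤ p and y is nonempty.
Since the first p symbols of w are all a's and |xy| ≤ p, y lies entirely in the leading a-block: y = a^k for some k with 1 ≤ k ≤ p.
Pump with i = 2: xy^2z = a^{p+k} b^p a^p b^p, of length 4p+k. Suppose this equals vv. The string starts with a and ends with b, so v does too; thus the boundary between the two copies of v is a b→a transition. There is exactly one such transition, at position 2p+k, so |v| = 2p+k and |vv| = 4p+2k ≠ 4p+k since k ≥ 1. So xy^2z ∉ L.
Contradiction. Therefore L is not regular.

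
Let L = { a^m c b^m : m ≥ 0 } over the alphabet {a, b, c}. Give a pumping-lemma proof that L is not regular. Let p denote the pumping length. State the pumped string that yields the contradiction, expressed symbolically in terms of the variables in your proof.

Toward a contradiction, assume L is regular with pumping length p.
Take w = a^p c b^p ∈ L with |w| = 2p+1 ≥ p.
Write w = xyz as guaranteed by the lemma, with |xy| ≤ p and |y| > 0.
Because |xy| ≤ p and w begins with p copies of a, we have y = a^k with 1 ≤ k ≤ p.
Pump with i = 2: xy^2z = a^{p+k} c b^p, which would require p+k = p. But k ≥ 1, so xy^2z ∉ L.
This is a contradiction; hence L is not regular.

a^{p+k} c b^p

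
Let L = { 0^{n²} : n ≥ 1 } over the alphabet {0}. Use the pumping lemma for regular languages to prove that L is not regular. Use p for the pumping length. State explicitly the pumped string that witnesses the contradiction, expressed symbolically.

0^{p²+k}

Suppose for contradiction that L is regular, and let p be the pumping length.
Take w = 0^{p²} ∈ L with |w| = p² ≥ p.
Write w = xyz as guaranteed by the lemma, with |xy| ≤ p and |y| > 0.
Then y = 0^k for some k with 1 ≤ k ≤ p.
Pump with i = 2: xy^2z = 0^{p²+k}. Since 1 ≤ k ≤ p, p² < p²+k ≤ p²+p < (p+1)², so p²+k lies strictly between consecutive squares and is not a perfect square. So xy^2z ∉ L.
This contradicts the pumping lemma, so L is not regular.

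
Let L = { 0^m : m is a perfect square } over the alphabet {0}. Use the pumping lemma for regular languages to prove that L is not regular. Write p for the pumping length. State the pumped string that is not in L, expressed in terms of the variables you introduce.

Assume L is regular. Let p be the pumping length given by the pumping lemma.
Take w = 0^{p²} ∈ L with |w| = p² ≥ p.
The pumping lemma gives a decomposition w = xyz where |xy| ≤ p and |y| > 0.
Then y = 0^k for some k with 1 ≤ k ≤ p.
Pump with i = 2: xy^2z = 0^{p²+k}. Since 1 ≤ k ≤ p, p² < p²+k ≤ p²+p < (p+1)², so p²+k lies strictly between consecutive squares and is not a perfect square. So xy^2z ∉ L.
Contradiction. Therefore L is not regular.

0^{p²+k}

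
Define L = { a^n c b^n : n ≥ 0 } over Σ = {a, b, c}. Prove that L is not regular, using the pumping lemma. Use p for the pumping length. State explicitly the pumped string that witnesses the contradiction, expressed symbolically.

Assume L is regular; let p be its pumping constant.
Take w = a^p c b^p ∈ L with |w| = 2p+1 ≥ p.
By the pumping lemma, w = xyz with |xy| ≤ p and |y| > 0.
Since the first p symbols of w are all a's and |xy| ≤ p, y lies entirely in the leading a-block: y = a^k for some k with 1 ≤ k ≤ p.
Pump with i = 2: xy^2z = a^{p+k} c b^p, which would require p+k = p. But k ≥ 1, so xy^2z ∉ L.
This is a contradiction; hence L is not regular.

a^{p+k} c b^p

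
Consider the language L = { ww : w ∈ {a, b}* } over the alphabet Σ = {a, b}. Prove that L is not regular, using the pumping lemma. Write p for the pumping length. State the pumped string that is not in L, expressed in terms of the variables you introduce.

Suppose for contradiction that L is regular, and let p be the pumping length.
Take w = a^p b^p a^p b^p = uu where u = a^pb^p; then w ∈ L and |w| = 4p ≥ p.
By the pumping lemma, w = xyz with |xy| ≤ p and |y| ≥ 1.
The first p characters of w are a's, so xy (and hence y) consists only of a's. Write y = a^k, 1 ≤ k ≤ p.
Pump with i = 2: xy^2z = a^{p+k} b^p a^p b^p, of length 4p+k. Suppose this equals vv. The string starts with a and ends with b, so v does too; thus the boundary between the two copies of v is a b→a transition. There is exactly one such transition, at position 2p+k, so |v| = 2p+k and |vv| = 4p+2k ≠ 4p+k since k ≥ 1. So xy^2z ∉ L.
Contradiction. Therefore L is not regular.

a^{p+k} b^p a^p b^p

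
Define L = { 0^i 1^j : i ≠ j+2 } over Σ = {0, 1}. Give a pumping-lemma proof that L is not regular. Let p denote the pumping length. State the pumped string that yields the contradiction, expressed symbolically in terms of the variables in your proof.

Suppose for contradiction that L is regular, and let p be the pumping length.
Choose w = 0^p 1^{p+p!-2}. Since p ≠ (p+p!-2)+2 = p+p!, w ∈ L; and |w| ≥ p.
Write w = xyz as guaranteed by the lemma, with |xy| ≤ p and y is nonempty.
Because |xy| ≤ p and w begins with p copies of 0, we have y = 0^k with 1 ≤ k ≤ p.
Since 1 ≤ k ≤ p, k divides p!; set t = 1 + p!/k. Then xy^t z has p + (p!/k)·k = p + p! copies of 0. Now the 0-count is p+p! and (1-count)+2 = (p+p!-2)+2 = p+p!, so i ≠ j+2 fails. So xy^t z = 0^{p+p!} 1^{p+p!-2} ∉ L.
This contradicts the pumping lemma, so L is not regular.

0^{p+p!} 1^{p+p!-2}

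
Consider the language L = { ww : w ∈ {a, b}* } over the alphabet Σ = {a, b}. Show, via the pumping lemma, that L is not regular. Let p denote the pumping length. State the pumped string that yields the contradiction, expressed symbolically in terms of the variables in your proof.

a^{p+k} b^p a^p b^p

Toward a contradiction, assume L is regular with pumping length p.
Take w = a^p b^p a^p b^p = uu where u = a^pb^p; then w ∈ L and |w| = 4p ≥ p.
Write w = xyz as guaranteed by the lemma, with |xy| ≤ p and |y| > 0.
Since the first p symbols of w are all a's and |xy| ≤ p, y lies entirely in the leading a-block: y = a^k for some k with 1 ≤ k ≤ p.
Pump with i = 2: xy^2z = a^{p+k} b^p a^p b^p, of length 4p+k. Suppose this equals vv. The string starts with a and ends with b, so v does too; thus the boundary between the two copies of v is a b→a transition. There is exactly one such transition, at position 2p+k, so |v| = 2p+k and |vv| = 4p+2k ≠ 4p+k since k ≥ 1. So xy^2z ∉ L.
Contradiction. Therefore L is not regular.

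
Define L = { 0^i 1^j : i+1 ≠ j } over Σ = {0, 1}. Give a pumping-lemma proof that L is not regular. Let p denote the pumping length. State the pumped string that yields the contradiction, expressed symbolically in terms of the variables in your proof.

Suppose for contradiction that L is regular, and let p be the pumping length.
Choose w = 0^p 1^{p+p!+1}. Since p ≠ (p+p!+1)-1 = p+p!, w ∈ L; and |w| ≥ p.
Write w = xyz as guaranteed by the lemma, with |xy| ≤ p and |y| ≥ 1.
Because |xy| ≤ p and w begins with p copies of 0, we have y = 0^k with 1 ≤ k ≤ p.
Since 1 ≤ k ≤ p, k divides p!; set t = 1 + p!/k. Then xy^t z has p + (p!/k)·k = p + p! copies of 0. Now the 0-count is p+p! and (1-count)-1 = (p+p!+1)-1 = p+p!, so i+1 ≠ j fails. So xy^t z = 0^{p+p!} 1^{p+p!+1} ∉ L.
This is a contradiction; hence L is not regular.

0^{p+p!} 1^{p+p!+1}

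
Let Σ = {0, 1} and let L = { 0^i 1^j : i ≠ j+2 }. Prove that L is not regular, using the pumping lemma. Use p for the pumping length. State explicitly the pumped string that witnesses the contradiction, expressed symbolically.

Assume L is regular. Let p be the pumping length given by the pumping lemma.
Choose w = 0^p 1^{p+p!-2}. Since p ≠ (p+p!-2)+2 = p+p!, w ∈ L; and |w| ≥ p.
By the pumping lemma, w = xyz with |xy| ≤ p and |y| > 0.
Because |xy| ≤ p and w begins with p copies of 0, we have y = 0^k with 1 ≤ k ≤ p.
Since 1 ≤ k ≤ p, k divides p!; set t = 1 + p!/k. Then xy^t z has p + (p!/k)·k = p + p! copies of 0. Now the 0-count is p+p! and (1-count)+2 = (p+p!-2)+2 = p+p!, so i ≠ j+2 fails. So xy^t z = 0^{p+p!} 1^{p+p!-2} ∉ L.
Contradiction. Therefore L is not regular.

0^{p+p!} 1^{p+p!-2}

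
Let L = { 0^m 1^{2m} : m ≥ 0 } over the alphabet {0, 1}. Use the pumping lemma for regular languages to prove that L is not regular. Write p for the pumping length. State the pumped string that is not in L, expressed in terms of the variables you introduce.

Assume L is regular; let p be its pumping constant.
Choose w = 0^p 1^{2p}, which is in L with |w| = 3p ≥ p.
The pumping lemma gives a decomposition w = xyz where |xy| ≤ p and |y| > 0.
Since the first p symbols of w are all 0's and |xy| ≤ p, y lies entirely in the leading 0-block: y = 0^k for some k with 1 ≤ k ≤ p.
Pump with i = 2: xy^2z = 0^{p+k} 1^{2p}. For this to lie in L we would need 2p = 2(p+k), which forces k = 0. But k ≥ 1, so xy^2z ∉ L.
This contradicts the pumping lemma, so L is not regular.

0^{p+k} 1^{2p}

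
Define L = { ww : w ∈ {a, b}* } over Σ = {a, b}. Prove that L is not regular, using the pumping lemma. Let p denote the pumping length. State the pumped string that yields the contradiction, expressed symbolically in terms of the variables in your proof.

Toward a contradiction, assume L is regular with pumping length p.
Take w = a^p b^p a^p b^p = uu where u = a^pb^p; then w ∈ L and |w| = 4p ≥ p.
By the pumping lemma, w = xyz with |xy| ≤ p and |y| ≥ 1.
Since the first p symbols of w are all a's and |xy| ≤ p, y lies entirely in the leading a-block: y = a^k for some k with 1 ≤ k ≤ p.
Pump with i = 2: xy^2z = a^{p+k} b^p a^p b^p, of length 4p+k. Suppose this equals vv. The string starts with a and ends with b, so v does too; thus the boundary between the two copies of v is a b→a transition. There is exactly one such transition, at position 2p+k, so |v| = 2p+k and |vv| = 4p+2k ≠ 4p+k since k ≥ 1. So xy^2z ∉ L.
Contradiction. Therefore L is not regular.

a^{p+k} b^p a^p b^p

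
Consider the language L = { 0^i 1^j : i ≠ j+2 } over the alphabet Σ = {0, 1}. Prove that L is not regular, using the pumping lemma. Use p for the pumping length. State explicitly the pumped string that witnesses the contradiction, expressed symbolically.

0^{p+p!} 1^{p+p!-2}

Toward a contradiction, assume L is regular with pumping length p.
Choose w = 0^p 1^{p+p!-2}. Since p ≠ (p+p!-2)+2 = p+p!, w ∈ L; and |w| ≥ p.
By the pumping lemma, w = xyz with |xy| ≤ p and y is nonempty.
Because |xy| ≤ p and w begins with p copies of 0, we have y = 0^k with 1 ≤ k ≤ p.
Since 1 ≤ k ≤ p, k divides p!; set t = 1 + p!/k. Then xy^t z has p + (p!/k)·k = p + p! copies of 0. Now the 0-count is p+p! and (1-count)+2 = (p+p!-2)+2 = p+p!, so i ≠ j+2 fails. So xy^t z = 0^{p+p!} 1^{p+p!-2} ∉ L.
This is a contradiction; hence L is not regular.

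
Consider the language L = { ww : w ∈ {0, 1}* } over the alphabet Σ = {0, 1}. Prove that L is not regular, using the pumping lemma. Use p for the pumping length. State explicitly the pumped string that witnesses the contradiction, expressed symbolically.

0^{p+k} 1^p 0^p 1^p

Suppose for contradiction that L is regular, and let p be the pumping length.
Take w = 0^p 1^p 0^p 1^p = uu where u = 0^p1^p; then w ∈ L and |w| = 4p ≥ p.
Write w = xyz as guaranteed by the lemma, with |xy| ≤ p and |y| ≥ 1.
Since the first p symbols of w are all 0's and |xy| ≤ p, y lies entirely in the leading 0-block: y = 0^k for some k with 1 ≤ k ≤ p.
Pump with i = 2: xy^2z = 0^{p+k} 1^p 0^p 1^p, of length 4p+k. Suppose this equals vv. The string starts with 0 and ends with 1, so v does too; thus the boundary between the two copies of v is a 1→0 transition. There is exactly one such transition, at position 2p+k, so |v| = 2p+k and |vv| = 4p+2k ≠ 4p+k since k ≥ 1. So xy^2z ∉ L.
This is a contradiction; hence L is not regular.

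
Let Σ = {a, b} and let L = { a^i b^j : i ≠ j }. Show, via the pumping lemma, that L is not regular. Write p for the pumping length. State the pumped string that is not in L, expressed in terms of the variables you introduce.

a^{p+p!} b^{p+p!}

Toward a contradiction, assume L is regular with pumping length p.
Choose w = a^p b^{p+p!}. Since p ≠ p+p!, w ∈ L; and |w| ≥ p.
Write w = xyz as guaranteed by the lemma, with |xy| ≤ p and |y| > 0.
Because |xy| ≤ p and w begins with p copies of a, we have y = a^k with 1 ≤ k ≤ p.
Since 1 ≤ k ≤ p, k divides p!; set t = 1 + p!/k. Then xy^t z has p + (p!/k)·k = p + p! copies of a. Now the a-count equals the b-count, so i ≠ j fails. So xy^t z = a^{p+p!} b^{p+p!} ∉ L.
This contradicts the pumping lemma, so L is not regular.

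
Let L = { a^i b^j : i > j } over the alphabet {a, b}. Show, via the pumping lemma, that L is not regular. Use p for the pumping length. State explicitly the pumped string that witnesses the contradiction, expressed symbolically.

Suppose for contradiction that L is regular, and let p be the pumping length.
Choose w = a^{p+1} b^p ∈ L, with |w| = 2p+1 ≥ p.
Write w = xyz as guaranteed by the lemma, with |xy| ≤ p and |y| ≥ 1.
Since the first p symbols of w are all a's and |xy| ≤ p, y lies entirely in the leading a-block: y = a^k for some k with 1 ≤ k ≤ p.
Consider xy^0z = xz = a^{p+1-k} b^p. Since k ≥ 1, the a-count p+1-k is at most p, so i > j fails; thus xz ∉ L.
This is a contradiction; hence L is not regular.

a^{p+1-k} b^p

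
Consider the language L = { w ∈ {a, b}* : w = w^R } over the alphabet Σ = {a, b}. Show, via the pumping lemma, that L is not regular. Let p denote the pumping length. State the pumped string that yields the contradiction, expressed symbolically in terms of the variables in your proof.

Assume L is regular. Let p be the pumping length given by the pumping lemma.
Take w = a^p b a^p, a palindrome of length 2p+1 ≥ p.
By the pumping lemma, w = xyz with |xy| ≤ p and |y| ≥ 1.
The first p characters of w are a's, so xy (and hence y) consists only of a's. Write y = a^k, 1 ≤ k ≤ p.
Pump with i = 2: xy^2z = a^{p+k} b a^p. Its reverse is a^p b a^{p+k}, which differs from xy^2z since k ≥ 1. So xy^2z is not a palindrome and xy^2z ∉ L.
This contradicts the pumping lemma, so L is not regular.

a^{p+k} b a^p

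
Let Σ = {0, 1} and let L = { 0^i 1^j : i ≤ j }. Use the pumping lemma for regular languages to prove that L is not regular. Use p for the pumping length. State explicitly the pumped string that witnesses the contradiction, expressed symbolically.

Assume L is regular. Let p be the pumping length given by the pumping lemma.
Choose w = 0^p 1^p ∈ L, with |w| = 2p ≥ p.
By the pumping lemma, w = xyz with |xy| ≤ p and |y| ≥ 1.
Since the first p symbols of w are all 0's and |xy| ≤ p, y lies entirely in the leading 0-block: y = 0^k for some k with 1 ≤ k ≤ p.
Consider xy^2z = 0^{p+k} 1^p. Since k ≥ 1, the 0-count p+k exceeds the 1-count p, so i ≤ j fails; thus xy^2z ∉ L.
This contradicts the pumping lemma, so L is not regular.

0^{p+k} 1^p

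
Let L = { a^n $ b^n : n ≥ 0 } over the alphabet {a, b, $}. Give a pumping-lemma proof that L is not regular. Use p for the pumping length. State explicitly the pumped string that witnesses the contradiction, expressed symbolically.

Assume L is regular; let p be its pumping constant.
Take w = a^p $ b^p ∈ L with |w| = 2p+1 ≥ p.
The pumping lemma gives a decomposition w = xyz where |xy| ≤ p and |y| > 0.
Since the first p symbols of w are all a's and |xy| ≤ p, y lies entirely in the leading a-block: y = a^k for some k with 1 ≤ k ≤ p.
Pump with i = 2: xy^2z = a^{p+k} $ b^p, which would require p+k = p. But k ≥ 1, so xy^2z ∉ L.
Contradiction. Therefore L is not regular.

a^{p+k} $ b^p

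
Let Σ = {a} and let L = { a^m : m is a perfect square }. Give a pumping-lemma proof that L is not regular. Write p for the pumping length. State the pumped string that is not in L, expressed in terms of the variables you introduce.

Suppose for contradiction that L is regular, and let p be the pumping length.
Take w = a^{p²} ∈ L with |w| = p² ≥ p.
Write w = xyz as guaranteed by the lemma, with |xy| ≤ p and |y| > 0.
Then y = a^k for some k with 1 ≤ k ≤ p.
Pump with i = 2: xy^2z = a^{p²+k}. Since 1 ≤ k ≤ p, p² < p²+k ≤ p²+p < (p+1)², so p²+k lies strictly between consecutive squares and is not a perfect square. So xy^2z ∉ L.
Contradiction. Therefore L is not regular.

a^{p²+k}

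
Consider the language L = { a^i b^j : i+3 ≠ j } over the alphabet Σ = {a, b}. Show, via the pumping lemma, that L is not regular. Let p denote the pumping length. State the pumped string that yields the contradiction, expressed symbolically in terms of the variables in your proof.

a^{p+p!} b^{p+p!+3}

Suppose for contradiction that L is regular, and let p be the pumping length.
Choose w = a^p b^{p+p!+3}. Since p ≠ (p+p!+3)-3 = p+p!, w ∈ L; and |w| ≥ p.
Write w = xyz as guaranteed by the lemma, with |xy| ≤ p and |y| > 0.
Since the first p symbols of w are all a's and |xy| ≤ p, y lies entirely in the leading a-block: y = a^k for some k with 1 ≤ k ≤ p.
Since 1 ≤ k ≤ p, k divides p!; set t = 1 + p!/k. Then xy^t z has p + (p!/k)·k = p + p! copies of a. Now the a-count is p+p! and (b-count)-3 = (p+p!+3)-3 = p+p!, so i+3 ≠ j fails. So xy^t z = a^{p+p!} b^{p+p!+3} ∉ L.
This is a contradiction; hence L is not regular.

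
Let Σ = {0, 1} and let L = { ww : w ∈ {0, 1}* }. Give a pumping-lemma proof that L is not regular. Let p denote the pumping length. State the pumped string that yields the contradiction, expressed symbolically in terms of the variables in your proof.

Toward a contradiction, assume L is regular with pumping length p.
Take w = 0^p 1^p 0^p 1^p = uu where u = 0^p1^p; then w ∈ L and |w| = 4p ≥ p.
The pumping lemma gives a decomposition w = xyz where |xy| ≤ p and y is nonempty.
The first p characters of w are 0's, so xy (and hence y) consists only of 0's. Write y = 0^k, 1 ≤ k ≤ p.
Pump with i = 2: xy^2z = 0^{p+k} 1^p 0^p 1^p, of length 4p+k. Suppose this equals vv. The string starts with 0 and ends with 1, so v does too; thus the boundary between the two copies of v is a 1→0 transition. There is exactly one such transition, at position 2p+k, so |v| = 2p+k and |vv| = 4p+2k ≠ 4p+k since k ≥ 1. So xy^2z ∉ L.
This is a contradiction; hence L is not regular.

0^{p+k} 1^p 0^p 1^p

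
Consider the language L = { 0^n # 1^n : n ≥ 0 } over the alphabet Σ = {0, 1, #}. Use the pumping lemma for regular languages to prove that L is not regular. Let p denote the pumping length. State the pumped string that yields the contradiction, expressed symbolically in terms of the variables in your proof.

Toward a contradiction, assume L is regular with pumping length p.
Take w = 0^p # 1^p ∈ L with |w| = 2p+1 ≥ p.
By the pumping lemma, w = xyz with |xy| ≤ p and |y| ≥ 1.
The first p characters of w are 0's, so xy (and hence y) consists only of 0's. Write y = 0^k, 1 ≤ k ≤ p.
Pump with i = 2: xy^2z = 0^{p+k} # 1^p, which would require p+k = p. But k ≥ 1, so xy^2z ∉ L.
This contradicts the pumping lemma, so L is not regular.

0^{p+k} # 1^p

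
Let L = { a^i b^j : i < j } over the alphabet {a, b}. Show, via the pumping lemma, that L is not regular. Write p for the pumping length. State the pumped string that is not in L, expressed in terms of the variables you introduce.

Assume L is regular. Let p be the pumping length given by the pumping lemma.
Choose w = a^p b^{p+1} ∈ L, with |w| = 2p+1 ≥ p.
Write w = xyz as guaranteed by the lemma, with |xy| ≤ p and y is nonempty.
Since the first p symbols of w are all a's and |xy| ≤ p, y lies entirely in the leading a-block: y = a^k for some k with 1 ≤ k ≤ p.
Consider xy^2z = a^{p+k} b^{p+1}. Since k ≥ 1, the a-count p+k is at least p+1, so i < j fails; thus xy^2z ∉ L.
This is a contradiction; hence L is not regular.

a^{p+k} b^{p+1}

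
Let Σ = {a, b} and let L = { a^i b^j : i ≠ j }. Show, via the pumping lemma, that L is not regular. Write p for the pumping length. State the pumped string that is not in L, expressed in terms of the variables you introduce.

Suppose for contradiction that L is regular, and let p be the pumping length.
Choose w = a^p b^{p+p!}. Since p ≠ p+p!, w ∈ L; and |w| ≥ p.
By the pumping lemma, w = xyz with |xy| ≤ p and |y| ≥ 1.
Because |xy| ≤ p and w begins with p copies of a, we have y = a^k with 1 ≤ k ≤ p.
Since 1 ≤ k ≤ p, k divides p!; set t = 1 + p!/k. Then xy^t z has p + (p!/k)·k = p + p! copies of a. Now the a-count equals the b-count, so i ≠ j fails. So xy^t z = a^{p+p!} b^{p+p!} ∉ L.
This contradicts the pumping lemma, so L is not regular.

a^{p+p!} b^{p+p!}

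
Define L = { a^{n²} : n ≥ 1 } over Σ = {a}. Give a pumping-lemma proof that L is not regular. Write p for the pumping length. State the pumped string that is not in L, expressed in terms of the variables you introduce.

a^{p²+k}

Suppose for contradiction that L is regular, and let p be the pumping length.
Take w = a^{p²} ∈ L with |w| = p² ≥ p.
Write w = xyz as guaranteed by the lemma, with |xy| ≤ p and y is nonempty.
Then y = a^k for some k with 1 ≤ k ≤ p.
Pump with i = 2: xy^2z = a^{p²+k}. Since 1 ≤ k ≤ p, p² < p²+k ≤ p²+p < (p+1)², so p²+k lies strictly between consecutive squares and is not a perfect square. So xy^2z ∉ L.
Contradiction. Therefore L is not regular.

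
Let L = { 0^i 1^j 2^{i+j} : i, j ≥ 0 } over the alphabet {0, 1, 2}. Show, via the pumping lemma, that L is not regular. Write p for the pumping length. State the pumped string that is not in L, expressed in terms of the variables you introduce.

0^{p+k} 1^p 2^{2p}

Assume L is regular. Let p be the pumping length given by the pumping lemma.
Take w = 0^p 1^p 2^{2p} ∈ L (with i=j=p, i+j=2p), |w| = 4p ≥ p.
The pumping lemma gives a decomposition w = xyz where |xy| ≤ p and |y| > 0.
Because |xy| ≤ p and w begins with p copies of 0, we have y = 0^k with 1 ≤ k ≤ p.
Consider xy^2z = 0^{p+k} 1^p 2^{2p}. Now the 0- and 1-counts sum to 2p+k, but the 2-count is 2p ≠ 2p+k. So xy^2z ∉ L.
This is a contradiction; hence L is not regular.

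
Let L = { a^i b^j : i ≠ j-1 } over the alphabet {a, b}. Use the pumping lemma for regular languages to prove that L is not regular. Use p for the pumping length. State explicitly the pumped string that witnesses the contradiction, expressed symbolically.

a^{p+p!} b^{p+p!+1}

Assume L is regular; let p be its pumping constant.
Choose w = a^p b^{p+p!+1}. Since p ≠ (p+p!+1)-1 = p+p!, w ∈ L; and |w| ≥ p.
The pumping lemma gives a decomposition w = xyz where |xy| ≤ p and |y| > 0.
Because |xy| ≤ p and w begins with p copies of a, we have y = a^k with 1 ≤ k ≤ p.
Since 1 ≤ k ≤ p, k divides p!; set t = 1 + p!/k. Then xy^t z has p + (p!/k)·k = p + p! copies of a. Now the a-count is p+p! and (b-count)-1 = (p+p!+1)-1 = p+p!, so i ≠ j-1 fails. So xy^t z = a^{p+p!} b^{p+p!+1} ∉ L.
Contradiction. Therefore L is not regular.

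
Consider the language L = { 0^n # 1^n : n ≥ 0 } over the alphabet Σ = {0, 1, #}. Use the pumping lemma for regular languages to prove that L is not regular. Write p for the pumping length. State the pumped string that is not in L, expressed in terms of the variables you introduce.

0^{p+k} # 1^p

Assume L is regular. Let p be the pumping length given by the pumping lemma.
Take w = 0^p # 1^p ∈ L with |w| = 2p+1 ≥ p.
By the pumping lemma, w = xyz with |xy| ≤ p and y is nonempty.
Since the first p symbols of w are all 0's and |xy| ≤ p, y lies entirely in the leading 0-block: y = 0^k for some k with 1 ≤ k ≤ p.
Pump with i = 2: xy^2z = 0^{p+k} # 1^p, which would require p+k = p. But k ≥ 1, so xy^2z ∉ L.
This contradicts the pumping lemma, so L is not regular.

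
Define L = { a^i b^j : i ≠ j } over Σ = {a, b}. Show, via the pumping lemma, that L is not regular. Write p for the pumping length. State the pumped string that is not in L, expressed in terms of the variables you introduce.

Assume L is regular; let p be its pumping constant.
Choose w = a^p b^{p+p!}. Since p ≠ p+p!, w ∈ L; and |w| ≥ p.
The pumping lemma gives a decomposition w = xyz where |xy| ≤ p and y is nonempty.
Because |xy| ≤ p and w begins with p copies of a, we have y = a^k with 1 ≤ k ≤ p.
Since 1 ≤ k ≤ p, k divides p!; set t = 1 + p!/k. Then xy^t z has p + (p!/k)·k = p + p! copies of a. Now the a-count equals the b-count, so i ≠ j fails. So xy^t z = a^{p+p!} b^{p+p!} ∉ L.
Contradiction. Therefore L is not regular.

a^{p+p!} b^{p+p!}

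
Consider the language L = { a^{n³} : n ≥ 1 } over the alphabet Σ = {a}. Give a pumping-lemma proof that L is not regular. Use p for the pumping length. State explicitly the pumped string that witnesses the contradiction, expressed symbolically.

a^{p³+k}

Toward a contradiction, assume L is regular with pumping length p.
Take w = a^{p³} ∈ L with |w| = p³ ≥ p.
The pumping lemma gives a decomposition w = xyz where |xy| ≤ p and |y| ≥ 1.
Then y = a^k for some k with 1 ≤ k ≤ p.
Pump with i = 2: xy^2z = a^{p³+k}. Since 1 ≤ k ≤ p, p³ < p³+k ≤ p³+p < p³+3p²+3p+1 = (p+1)³, so p³+k is not a perfect cube. So xy^2z ∉ L.
Contradiction. Therefore L is not regular.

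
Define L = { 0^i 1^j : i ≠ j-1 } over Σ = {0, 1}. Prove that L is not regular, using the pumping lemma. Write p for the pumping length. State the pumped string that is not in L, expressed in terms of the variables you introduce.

Suppose for contradiction that L is regular, and let p be the pumping length.
Choose w = 0^p 1^{p+p!+1}. Since p ≠ (p+p!+1)-1 = p+p!, w ∈ L; and |w| ≥ p.
Write w = xyz as guaranteed by the lemma, with |xy| ≤ p and |y| ≥ 1.
Since the first p symbols of w are all 0's and |xy| ≤ p, y lies entirely in the leading 0-block: y = 0^k for some k with 1 ≤ k ≤ p.
Since 1 ≤ k ≤ p, k divides p!; set t = 1 + p!/k. Then xy^t z has p + (p!/k)·k = p + p! copies of 0. Now the 0-count is p+p! and (1-count)-1 = (p+p!+1)-1 = p+p!, so i ≠ j-1 fails. So xy^t z = 0^{p+p!} 1^{p+p!+1} ∉ L.
This contradicts the pumping lemma, so L is not regular.

0^{p+p!} 1^{p+p!+1}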